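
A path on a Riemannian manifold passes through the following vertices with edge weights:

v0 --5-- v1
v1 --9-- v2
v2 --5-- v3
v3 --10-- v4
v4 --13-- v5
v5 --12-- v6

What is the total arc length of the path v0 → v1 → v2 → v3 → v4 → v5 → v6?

Arc length = 5 + 9 + 5 + 10 + 13 + 12 = 54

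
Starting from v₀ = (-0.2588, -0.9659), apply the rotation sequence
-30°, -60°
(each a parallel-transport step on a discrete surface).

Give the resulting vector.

Total rotation: (-30°) + (-60°) = -90°. Final vector: (-0.9659, 0.2588)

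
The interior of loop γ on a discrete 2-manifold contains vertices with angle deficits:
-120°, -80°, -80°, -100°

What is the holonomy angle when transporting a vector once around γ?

Holonomy = total enclosed curvature = (-120°) + (-80°) + (-80°) + (-100°) = -380°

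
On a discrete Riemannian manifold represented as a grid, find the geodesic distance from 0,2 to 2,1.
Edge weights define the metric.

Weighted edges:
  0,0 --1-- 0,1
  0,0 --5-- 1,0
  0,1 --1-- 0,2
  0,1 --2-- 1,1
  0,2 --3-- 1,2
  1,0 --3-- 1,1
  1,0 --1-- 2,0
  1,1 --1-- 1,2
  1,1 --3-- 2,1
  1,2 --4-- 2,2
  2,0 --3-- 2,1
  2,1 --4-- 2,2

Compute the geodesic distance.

Shortest path: 0,2 → 0,1 → 1,1 → 2,1, total weight = 6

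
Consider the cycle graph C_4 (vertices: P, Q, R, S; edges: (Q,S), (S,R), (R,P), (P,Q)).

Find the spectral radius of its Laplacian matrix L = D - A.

The cycle graph C_n has Laplacian eigenvalues λ_k = 2 − 2cos(2πk/n), k = 0, 1, …, n−1. Here n = 4:
k=0: 2 − 2cos(0) = 0.0; k=1: 2 − 2cos(π/2) = 2.0; k=2: 2 − 2cos(π) = 4.0; k=3: 2 − 2cos(3π/2) = 2.0.
Laplacian eigenvalues: [0.0, 2.0, 2.0, 4.0]. Largest eigenvalue (spectral radius) = 4.0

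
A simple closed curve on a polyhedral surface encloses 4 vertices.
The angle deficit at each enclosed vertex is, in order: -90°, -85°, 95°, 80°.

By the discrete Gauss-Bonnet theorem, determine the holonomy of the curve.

Holonomy = total enclosed curvature = (-90°) + (-85°) + 95° + 80° = 0°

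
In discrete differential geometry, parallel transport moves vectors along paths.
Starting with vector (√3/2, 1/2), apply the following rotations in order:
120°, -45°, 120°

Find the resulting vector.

Total rotation: 120° + (-45°) + 120° = 195° ≡ -165° (mod 360°). Final vector: (-0.7071, -0.7071)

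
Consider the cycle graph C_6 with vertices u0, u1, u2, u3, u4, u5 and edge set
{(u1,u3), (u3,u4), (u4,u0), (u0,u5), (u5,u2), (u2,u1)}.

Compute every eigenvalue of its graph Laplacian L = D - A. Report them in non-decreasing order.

The cycle graph C_n has Laplacian eigenvalues λ_k = 2 − 2cos(2πk/n), k = 0, 1, …, n−1. Here n = 6:
k=0: 2 − 2cos(0) = 0.0; k=1: 2 − 2cos(π/3) = 1.0; k=2: 2 − 2cos(2π/3) = 3.0; k=3: 2 − 2cos(π) = 4.0; k=4: 2 − 2cos(4π/3) = 3.0; k=5: 2 − 2cos(5π/3) = 1.0.
Laplacian eigenvalues (increasing order): [0.0, 1.0, 1.0, 3.0, 3.0, 4.0]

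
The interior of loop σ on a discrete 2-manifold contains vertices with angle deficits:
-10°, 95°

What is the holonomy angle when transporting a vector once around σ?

Holonomy = total enclosed curvature = (-10°) + 95° = 85°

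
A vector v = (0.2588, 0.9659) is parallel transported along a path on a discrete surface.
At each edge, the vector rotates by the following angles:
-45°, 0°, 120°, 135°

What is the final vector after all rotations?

Total rotation: (-45°) + 0° + 120° + 135° = 210° ≡ -150° (mod 360°). Final vector: (0.2588, -0.9659)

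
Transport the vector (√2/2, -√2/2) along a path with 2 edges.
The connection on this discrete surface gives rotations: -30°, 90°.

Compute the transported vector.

Total rotation: (-30°) + 90° = 60°. Final vector: (0.9659, 0.2588)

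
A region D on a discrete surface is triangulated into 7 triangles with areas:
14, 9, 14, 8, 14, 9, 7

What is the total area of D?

14 + 9 + 14 + 8 + 14 + 9 + 7 = 75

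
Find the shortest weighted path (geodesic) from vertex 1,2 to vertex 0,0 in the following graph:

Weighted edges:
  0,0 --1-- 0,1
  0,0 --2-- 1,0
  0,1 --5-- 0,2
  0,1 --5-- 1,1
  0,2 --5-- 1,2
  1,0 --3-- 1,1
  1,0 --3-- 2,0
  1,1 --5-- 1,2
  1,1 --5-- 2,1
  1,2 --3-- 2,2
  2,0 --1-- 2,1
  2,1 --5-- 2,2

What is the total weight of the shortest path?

Shortest path: 1,2 → 1,1 → 1,0 → 0,0, total weight = 10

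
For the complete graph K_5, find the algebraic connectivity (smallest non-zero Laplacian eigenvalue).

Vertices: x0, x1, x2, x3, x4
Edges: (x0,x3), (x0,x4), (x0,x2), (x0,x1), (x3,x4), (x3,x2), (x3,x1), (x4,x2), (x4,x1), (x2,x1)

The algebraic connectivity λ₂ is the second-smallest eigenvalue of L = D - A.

For the complete graph K_n, L = nI − J (J = all-ones matrix). J has eigenvalues n (once, eigenvector 𝟙) and 0 (multiplicity n−1), so L has eigenvalues 0 (once) and n (multiplicity n−1). Here n = 5: eigenvalue 0 once and 5 with multiplicity 4.
Laplacian eigenvalues: [0.0, 5.0, 5.0, 5.0, 5.0]. Algebraic connectivity (smallest non-zero eigenvalue) = 5.0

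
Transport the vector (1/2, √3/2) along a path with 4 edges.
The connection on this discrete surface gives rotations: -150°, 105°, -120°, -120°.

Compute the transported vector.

Total rotation: (-150°) + 105° + (-120°) + (-120°) = -285° ≡ 75° (mod 360°). Final vector: (-0.7071, 0.7071)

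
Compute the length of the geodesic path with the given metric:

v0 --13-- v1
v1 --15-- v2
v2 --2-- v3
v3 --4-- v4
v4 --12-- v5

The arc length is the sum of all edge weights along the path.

Arc length = 13 + 15 + 2 + 4 + 12 = 46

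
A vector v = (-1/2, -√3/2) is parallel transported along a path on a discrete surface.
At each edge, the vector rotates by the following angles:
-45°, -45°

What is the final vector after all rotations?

Total rotation: (-45°) + (-45°) = -90°. Final vector: (-0.8660, 0.5000)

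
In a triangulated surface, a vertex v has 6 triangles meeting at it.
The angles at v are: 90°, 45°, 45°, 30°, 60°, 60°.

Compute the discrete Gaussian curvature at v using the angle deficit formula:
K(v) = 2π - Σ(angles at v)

Sum of angles = 330°. K = 360° - 330° = 30°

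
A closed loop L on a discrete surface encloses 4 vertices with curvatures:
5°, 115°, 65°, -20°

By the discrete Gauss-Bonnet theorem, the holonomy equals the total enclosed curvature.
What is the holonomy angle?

Holonomy = total enclosed curvature = 5° + 115° + 65° + (-20°) = 165°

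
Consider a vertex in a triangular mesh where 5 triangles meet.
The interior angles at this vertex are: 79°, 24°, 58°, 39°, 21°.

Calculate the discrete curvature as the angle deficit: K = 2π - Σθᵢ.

Sum of angles = 221°. K = 360° - 221° = 139° = 139π/180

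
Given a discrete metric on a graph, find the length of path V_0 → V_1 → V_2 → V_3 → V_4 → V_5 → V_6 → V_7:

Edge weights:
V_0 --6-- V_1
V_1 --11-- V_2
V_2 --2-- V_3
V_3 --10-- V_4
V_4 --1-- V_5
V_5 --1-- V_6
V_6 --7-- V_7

Arc length = 6 + 11 + 2 + 10 + 1 + 1 + 7 = 38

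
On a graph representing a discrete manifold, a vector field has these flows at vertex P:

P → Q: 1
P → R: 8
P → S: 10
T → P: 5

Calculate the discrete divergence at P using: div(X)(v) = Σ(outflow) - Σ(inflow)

Divergence = sum of outgoing flows = 1 + 8 + 10 + (-5) = 14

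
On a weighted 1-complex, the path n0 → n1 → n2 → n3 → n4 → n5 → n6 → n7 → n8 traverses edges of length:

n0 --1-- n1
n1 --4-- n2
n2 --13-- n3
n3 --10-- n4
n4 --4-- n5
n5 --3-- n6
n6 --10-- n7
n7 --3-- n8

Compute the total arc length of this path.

Arc length = 1 + 4 + 13 + 10 + 4 + 3 + 10 + 3 = 48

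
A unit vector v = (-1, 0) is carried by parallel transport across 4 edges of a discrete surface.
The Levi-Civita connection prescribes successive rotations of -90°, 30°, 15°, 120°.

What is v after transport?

Total rotation: (-90°) + 30° + 15° + 120° = 75°. Final vector: (-0.2588, -0.9659)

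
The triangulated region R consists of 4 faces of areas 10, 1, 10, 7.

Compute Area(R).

10 + 1 + 10 + 7 = 28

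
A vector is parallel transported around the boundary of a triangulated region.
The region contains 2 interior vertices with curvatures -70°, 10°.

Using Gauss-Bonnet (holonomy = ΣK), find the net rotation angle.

Holonomy = total enclosed curvature = (-70°) + 10° = -60°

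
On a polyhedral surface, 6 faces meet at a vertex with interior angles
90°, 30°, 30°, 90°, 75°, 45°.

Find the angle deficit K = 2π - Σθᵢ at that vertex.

Sum of angles = 360°. K = 360° - 360° = 0° = 0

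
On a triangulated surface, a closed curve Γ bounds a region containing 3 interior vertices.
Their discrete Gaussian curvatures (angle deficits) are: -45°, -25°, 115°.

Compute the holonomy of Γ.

Holonomy = total enclosed curvature = (-45°) + (-25°) + 115° = 45°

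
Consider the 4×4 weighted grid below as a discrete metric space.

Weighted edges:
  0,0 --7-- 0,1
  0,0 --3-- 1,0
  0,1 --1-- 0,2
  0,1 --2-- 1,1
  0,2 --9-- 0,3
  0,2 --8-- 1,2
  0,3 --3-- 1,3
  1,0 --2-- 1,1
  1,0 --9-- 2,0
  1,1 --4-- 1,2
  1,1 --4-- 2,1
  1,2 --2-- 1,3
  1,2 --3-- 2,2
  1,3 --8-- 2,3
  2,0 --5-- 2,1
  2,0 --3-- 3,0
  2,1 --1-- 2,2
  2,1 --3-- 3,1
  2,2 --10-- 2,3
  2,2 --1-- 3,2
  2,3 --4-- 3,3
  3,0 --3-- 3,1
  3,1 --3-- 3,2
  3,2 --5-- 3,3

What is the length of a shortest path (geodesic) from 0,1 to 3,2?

Shortest path: 0,1 → 1,1 → 2,1 → 2,2 → 3,2, total weight = 8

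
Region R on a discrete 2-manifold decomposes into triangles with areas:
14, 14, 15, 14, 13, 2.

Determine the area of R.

14 + 14 + 15 + 14 + 13 + 2 = 72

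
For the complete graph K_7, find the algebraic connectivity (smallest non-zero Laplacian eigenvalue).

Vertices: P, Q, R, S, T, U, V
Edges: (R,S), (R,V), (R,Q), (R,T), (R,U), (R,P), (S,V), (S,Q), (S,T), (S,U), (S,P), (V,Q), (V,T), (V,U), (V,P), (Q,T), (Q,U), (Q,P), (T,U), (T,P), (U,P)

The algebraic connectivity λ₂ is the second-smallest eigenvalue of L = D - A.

For the complete graph K_n, L = nI − J (J = all-ones matrix). J has eigenvalues n (once, eigenvector 𝟙) and 0 (multiplicity n−1), so L has eigenvalues 0 (once) and n (multiplicity n−1). Here n = 7: eigenvalue 0 once and 7 with multiplicity 6.
Laplacian eigenvalues: [0.0, 7.0, 7.0, 7.0, 7.0, 7.0, 7.0]. Algebraic connectivity (smallest non-zero eigenvalue) = 7.0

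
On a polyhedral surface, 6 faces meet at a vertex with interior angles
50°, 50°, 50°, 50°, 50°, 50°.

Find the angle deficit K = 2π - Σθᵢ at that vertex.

Sum of angles = 300°. K = 360° - 300° = 60° = π/3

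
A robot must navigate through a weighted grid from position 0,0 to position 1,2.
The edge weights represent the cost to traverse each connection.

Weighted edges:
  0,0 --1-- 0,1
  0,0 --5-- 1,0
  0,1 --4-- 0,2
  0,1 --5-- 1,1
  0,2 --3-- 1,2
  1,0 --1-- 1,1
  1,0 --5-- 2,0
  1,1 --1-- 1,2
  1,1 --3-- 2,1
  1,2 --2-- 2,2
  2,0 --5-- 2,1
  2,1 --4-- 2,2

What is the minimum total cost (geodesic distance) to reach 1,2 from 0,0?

Shortest path: 0,0 → 0,1 → 1,1 → 1,2, total weight = 7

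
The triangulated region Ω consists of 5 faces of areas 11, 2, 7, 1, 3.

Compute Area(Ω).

11 + 2 + 7 + 1 + 3 = 24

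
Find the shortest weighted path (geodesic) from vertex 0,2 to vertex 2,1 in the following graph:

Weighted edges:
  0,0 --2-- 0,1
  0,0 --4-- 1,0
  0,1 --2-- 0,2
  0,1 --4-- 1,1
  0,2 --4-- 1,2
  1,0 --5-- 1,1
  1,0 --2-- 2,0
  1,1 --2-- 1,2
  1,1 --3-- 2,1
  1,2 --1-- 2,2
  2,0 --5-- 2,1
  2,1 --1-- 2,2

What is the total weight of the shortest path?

Shortest path: 0,2 → 1,2 → 2,2 → 2,1, total weight = 6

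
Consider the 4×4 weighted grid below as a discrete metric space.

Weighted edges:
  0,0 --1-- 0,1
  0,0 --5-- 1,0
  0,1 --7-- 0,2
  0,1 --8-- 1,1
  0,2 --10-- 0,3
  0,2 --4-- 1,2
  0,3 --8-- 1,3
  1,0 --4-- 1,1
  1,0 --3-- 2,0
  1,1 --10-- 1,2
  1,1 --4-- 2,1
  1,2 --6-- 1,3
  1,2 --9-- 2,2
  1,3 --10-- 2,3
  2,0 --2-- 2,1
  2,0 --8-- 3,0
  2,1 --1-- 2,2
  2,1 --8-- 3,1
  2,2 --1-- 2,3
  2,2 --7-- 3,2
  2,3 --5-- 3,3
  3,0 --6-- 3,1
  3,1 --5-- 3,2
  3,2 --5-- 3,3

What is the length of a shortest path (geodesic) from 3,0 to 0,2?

Shortest path: 3,0 → 2,0 → 1,0 → 0,0 → 0,1 → 0,2, total weight = 24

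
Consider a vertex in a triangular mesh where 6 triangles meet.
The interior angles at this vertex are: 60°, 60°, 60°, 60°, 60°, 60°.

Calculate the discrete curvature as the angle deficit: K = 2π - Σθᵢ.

Sum of angles = 360°. K = 360° - 360° = 0° = 0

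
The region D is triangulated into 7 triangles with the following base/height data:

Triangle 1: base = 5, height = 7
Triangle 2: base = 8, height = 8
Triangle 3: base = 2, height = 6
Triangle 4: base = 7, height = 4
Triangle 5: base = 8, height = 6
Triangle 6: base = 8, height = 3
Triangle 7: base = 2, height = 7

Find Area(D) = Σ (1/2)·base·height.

(1/2)×5×7 + (1/2)×8×8 + (1/2)×2×6 + (1/2)×7×4 + (1/2)×8×6 + (1/2)×8×3 + (1/2)×2×7 = 112.5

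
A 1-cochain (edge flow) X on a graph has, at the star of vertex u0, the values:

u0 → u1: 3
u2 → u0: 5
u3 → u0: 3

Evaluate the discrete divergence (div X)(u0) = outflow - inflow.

Divergence = sum of outgoing flows = 3 + (-5) + (-3) = -5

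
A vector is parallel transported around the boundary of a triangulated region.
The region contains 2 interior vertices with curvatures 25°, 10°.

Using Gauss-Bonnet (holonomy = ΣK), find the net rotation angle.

Holonomy = total enclosed curvature = 25° + 10° = 35°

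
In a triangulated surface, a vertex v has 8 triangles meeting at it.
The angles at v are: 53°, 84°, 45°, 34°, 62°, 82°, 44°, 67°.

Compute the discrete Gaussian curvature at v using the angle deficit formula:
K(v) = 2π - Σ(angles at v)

Sum of angles = 471°. K = 360° - 471° = -111° = -37π/60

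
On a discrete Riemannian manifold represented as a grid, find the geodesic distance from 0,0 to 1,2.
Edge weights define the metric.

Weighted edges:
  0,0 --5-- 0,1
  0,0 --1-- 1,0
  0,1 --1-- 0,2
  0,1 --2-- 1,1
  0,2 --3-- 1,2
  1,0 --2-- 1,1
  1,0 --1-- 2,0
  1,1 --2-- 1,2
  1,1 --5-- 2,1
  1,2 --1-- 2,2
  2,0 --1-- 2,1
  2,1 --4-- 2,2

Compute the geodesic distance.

Shortest path: 0,0 → 1,0 → 1,1 → 1,2, total weight = 5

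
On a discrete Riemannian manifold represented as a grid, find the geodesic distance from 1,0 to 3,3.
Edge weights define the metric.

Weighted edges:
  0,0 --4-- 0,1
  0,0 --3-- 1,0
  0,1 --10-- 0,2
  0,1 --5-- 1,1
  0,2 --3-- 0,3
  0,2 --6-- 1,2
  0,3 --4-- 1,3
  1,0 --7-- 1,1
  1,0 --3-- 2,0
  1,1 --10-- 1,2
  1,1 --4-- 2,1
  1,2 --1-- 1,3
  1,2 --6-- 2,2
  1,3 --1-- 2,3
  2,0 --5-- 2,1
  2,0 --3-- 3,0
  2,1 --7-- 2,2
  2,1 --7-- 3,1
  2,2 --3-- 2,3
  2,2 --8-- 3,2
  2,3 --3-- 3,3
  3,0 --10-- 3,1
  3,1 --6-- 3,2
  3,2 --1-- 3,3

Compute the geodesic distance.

Shortest path: 1,0 → 2,0 → 2,1 → 2,2 → 2,3 → 3,3, total weight = 21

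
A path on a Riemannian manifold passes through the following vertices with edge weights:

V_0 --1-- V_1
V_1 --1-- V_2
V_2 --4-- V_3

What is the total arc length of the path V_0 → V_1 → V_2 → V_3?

Arc length = 1 + 1 + 4 = 6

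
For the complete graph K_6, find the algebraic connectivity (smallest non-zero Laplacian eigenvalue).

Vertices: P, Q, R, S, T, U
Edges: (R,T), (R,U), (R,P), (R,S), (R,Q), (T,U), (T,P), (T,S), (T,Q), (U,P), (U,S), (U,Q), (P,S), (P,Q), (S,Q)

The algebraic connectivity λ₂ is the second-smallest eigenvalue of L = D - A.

For the complete graph K_n, L = nI − J (J = all-ones matrix). J has eigenvalues n (once, eigenvector 𝟙) and 0 (multiplicity n−1), so L has eigenvalues 0 (once) and n (multiplicity n−1). Here n = 6: eigenvalue 0 once and 6 with multiplicity 5.
Laplacian eigenvalues: [0.0, 6.0, 6.0, 6.0, 6.0, 6.0]. Algebraic connectivity (smallest non-zero eigenvalue) = 6.0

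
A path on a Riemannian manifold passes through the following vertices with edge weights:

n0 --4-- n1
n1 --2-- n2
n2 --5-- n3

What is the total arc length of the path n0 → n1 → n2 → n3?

Arc length = 4 + 2 + 5 = 11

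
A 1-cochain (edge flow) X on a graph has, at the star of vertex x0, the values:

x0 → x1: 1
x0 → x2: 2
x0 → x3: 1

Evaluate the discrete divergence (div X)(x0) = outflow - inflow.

Divergence = sum of outgoing flows = 1 + 2 + 1 = 4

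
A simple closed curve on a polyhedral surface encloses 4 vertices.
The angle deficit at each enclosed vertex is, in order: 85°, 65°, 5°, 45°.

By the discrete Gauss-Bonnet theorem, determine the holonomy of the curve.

Holonomy = total enclosed curvature = 85° + 65° + 5° + 45° = 200°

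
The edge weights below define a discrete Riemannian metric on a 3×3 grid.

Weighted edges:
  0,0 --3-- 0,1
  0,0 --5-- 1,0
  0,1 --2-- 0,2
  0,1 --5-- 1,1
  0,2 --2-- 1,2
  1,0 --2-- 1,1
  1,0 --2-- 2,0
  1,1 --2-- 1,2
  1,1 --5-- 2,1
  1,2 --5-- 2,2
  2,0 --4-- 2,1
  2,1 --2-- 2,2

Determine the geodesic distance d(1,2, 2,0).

Shortest path: 1,2 → 1,1 → 1,0 → 2,0, total weight = 6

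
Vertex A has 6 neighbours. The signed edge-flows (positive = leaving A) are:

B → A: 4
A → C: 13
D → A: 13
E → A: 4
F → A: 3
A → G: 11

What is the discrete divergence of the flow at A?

Divergence = sum of outgoing flows = (-4) + 13 + (-13) + (-4) + (-3) + 11 = 0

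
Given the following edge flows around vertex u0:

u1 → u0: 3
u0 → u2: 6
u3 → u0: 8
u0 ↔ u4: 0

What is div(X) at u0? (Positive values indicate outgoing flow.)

Divergence = sum of outgoing flows = (-3) + 6 + (-8) + 0 = -5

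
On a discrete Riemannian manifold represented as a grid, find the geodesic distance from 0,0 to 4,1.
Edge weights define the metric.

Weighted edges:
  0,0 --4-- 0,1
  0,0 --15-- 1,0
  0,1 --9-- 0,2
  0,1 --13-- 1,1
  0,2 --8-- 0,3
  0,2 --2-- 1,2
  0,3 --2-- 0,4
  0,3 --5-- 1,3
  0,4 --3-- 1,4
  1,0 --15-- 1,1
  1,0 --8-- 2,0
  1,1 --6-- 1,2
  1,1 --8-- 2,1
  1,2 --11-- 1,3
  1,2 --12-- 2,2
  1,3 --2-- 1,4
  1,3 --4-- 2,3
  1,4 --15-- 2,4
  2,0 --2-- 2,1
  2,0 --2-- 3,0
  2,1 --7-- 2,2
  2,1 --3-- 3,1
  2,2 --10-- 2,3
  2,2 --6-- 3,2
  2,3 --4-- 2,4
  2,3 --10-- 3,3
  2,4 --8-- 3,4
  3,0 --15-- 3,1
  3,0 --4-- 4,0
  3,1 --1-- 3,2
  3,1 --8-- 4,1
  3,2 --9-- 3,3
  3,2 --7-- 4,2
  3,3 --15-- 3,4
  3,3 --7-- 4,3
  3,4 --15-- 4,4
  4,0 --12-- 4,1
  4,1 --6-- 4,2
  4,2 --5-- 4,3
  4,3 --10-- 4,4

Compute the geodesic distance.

Shortest path: 0,0 → 0,1 → 1,1 → 2,1 → 3,1 → 4,1, total weight = 36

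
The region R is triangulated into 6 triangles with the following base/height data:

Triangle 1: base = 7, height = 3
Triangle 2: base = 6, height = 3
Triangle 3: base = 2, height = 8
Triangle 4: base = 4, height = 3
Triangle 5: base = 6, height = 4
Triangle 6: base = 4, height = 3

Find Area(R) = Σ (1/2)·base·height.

(1/2)×7×3 + (1/2)×6×3 + (1/2)×2×8 + (1/2)×4×3 + (1/2)×6×4 + (1/2)×4×3 = 51.5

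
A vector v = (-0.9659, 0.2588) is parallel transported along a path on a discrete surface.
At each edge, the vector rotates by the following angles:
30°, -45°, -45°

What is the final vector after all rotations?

Total rotation: 30° + (-45°) + (-45°) = -60°. Final vector: (-0.2588, 0.9659)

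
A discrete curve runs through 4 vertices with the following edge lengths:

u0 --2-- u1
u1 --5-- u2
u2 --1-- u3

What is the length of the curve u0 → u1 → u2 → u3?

Arc length = 2 + 5 + 1 = 8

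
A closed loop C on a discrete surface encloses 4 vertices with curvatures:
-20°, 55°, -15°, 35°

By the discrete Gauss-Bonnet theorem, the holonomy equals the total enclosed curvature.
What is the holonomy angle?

Holonomy = total enclosed curvature = (-20°) + 55° + (-15°) + 35° = 55°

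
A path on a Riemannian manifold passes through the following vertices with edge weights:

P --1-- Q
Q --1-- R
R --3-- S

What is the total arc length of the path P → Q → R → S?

Arc length = 1 + 1 + 3 = 5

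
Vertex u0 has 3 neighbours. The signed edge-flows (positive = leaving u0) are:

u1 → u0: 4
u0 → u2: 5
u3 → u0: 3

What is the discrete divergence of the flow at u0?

Divergence = sum of outgoing flows = (-4) + 5 + (-3) = -2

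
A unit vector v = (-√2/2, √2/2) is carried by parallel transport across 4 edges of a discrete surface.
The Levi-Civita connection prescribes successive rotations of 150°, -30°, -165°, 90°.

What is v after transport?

Total rotation: 150° + (-30°) + (-165°) + 90° = 45°. Final vector: (-1, 0)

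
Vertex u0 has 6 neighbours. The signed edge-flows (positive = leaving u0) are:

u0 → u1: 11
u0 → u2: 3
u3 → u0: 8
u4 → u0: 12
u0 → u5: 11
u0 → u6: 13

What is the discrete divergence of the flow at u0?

Divergence = sum of outgoing flows = 11 + 3 + (-8) + (-12) + 11 + 13 = 18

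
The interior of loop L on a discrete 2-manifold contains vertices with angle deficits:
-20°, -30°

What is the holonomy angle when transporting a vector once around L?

Holonomy = total enclosed curvature = (-20°) + (-30°) = -50°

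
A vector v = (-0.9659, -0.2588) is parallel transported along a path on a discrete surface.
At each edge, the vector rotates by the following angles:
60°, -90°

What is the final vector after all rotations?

Total rotation: 60° + (-90°) = -30°. Final vector: (-0.9659, 0.2588)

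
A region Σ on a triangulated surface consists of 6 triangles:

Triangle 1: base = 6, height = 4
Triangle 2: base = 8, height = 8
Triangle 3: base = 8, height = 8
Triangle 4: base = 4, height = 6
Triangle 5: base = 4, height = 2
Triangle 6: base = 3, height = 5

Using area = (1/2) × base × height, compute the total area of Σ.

(1/2)×6×4 + (1/2)×8×8 + (1/2)×8×8 + (1/2)×4×6 + (1/2)×4×2 + (1/2)×3×5 = 99.5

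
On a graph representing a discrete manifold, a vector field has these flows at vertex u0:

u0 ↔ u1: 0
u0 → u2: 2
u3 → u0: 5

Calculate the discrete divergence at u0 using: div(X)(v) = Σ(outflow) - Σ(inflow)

Divergence = sum of outgoing flows = 0 + 2 + (-5) = -3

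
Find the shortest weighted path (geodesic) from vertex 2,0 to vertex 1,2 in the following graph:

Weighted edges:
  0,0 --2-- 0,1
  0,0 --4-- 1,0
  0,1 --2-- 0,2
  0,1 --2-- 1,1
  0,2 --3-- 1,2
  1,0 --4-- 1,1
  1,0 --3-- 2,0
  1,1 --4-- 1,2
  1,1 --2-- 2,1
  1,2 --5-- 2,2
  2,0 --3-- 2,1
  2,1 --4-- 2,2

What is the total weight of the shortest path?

Shortest path: 2,0 → 2,1 → 1,1 → 1,2, total weight = 9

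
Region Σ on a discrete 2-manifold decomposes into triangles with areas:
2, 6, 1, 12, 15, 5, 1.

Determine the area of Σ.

2 + 6 + 1 + 12 + 15 + 5 + 1 = 42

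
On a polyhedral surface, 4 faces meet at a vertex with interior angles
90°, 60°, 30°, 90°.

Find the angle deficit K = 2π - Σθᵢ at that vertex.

Sum of angles = 270°. K = 360° - 270° = 90° = π/2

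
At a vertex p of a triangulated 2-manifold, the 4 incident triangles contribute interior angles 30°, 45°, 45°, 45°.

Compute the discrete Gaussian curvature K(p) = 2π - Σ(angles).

Sum of angles = 165°. K = 360° - 165° = 195° = 13π/12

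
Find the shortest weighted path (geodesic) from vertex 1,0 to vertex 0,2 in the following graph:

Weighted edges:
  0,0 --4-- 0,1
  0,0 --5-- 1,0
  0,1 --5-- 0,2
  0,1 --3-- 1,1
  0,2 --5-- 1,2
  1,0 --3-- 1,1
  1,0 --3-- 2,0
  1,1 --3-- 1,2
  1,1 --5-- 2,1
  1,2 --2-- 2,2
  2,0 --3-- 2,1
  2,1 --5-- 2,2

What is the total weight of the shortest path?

Shortest path: 1,0 → 1,1 → 0,1 → 0,2, total weight = 11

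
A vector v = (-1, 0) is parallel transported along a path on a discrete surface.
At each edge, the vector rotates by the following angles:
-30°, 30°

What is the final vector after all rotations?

Total rotation: (-30°) + 30° = 0°. Final vector: (-1, 0)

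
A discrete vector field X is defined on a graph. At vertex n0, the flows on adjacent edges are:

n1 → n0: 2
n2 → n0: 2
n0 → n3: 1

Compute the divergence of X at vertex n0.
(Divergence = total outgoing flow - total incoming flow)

Divergence = sum of outgoing flows = (-2) + (-2) + 1 = -3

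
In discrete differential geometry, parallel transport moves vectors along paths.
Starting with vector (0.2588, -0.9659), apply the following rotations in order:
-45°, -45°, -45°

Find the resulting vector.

Total rotation: (-45°) + (-45°) + (-45°) = -135°. Final vector: (-0.8660, 0.5000)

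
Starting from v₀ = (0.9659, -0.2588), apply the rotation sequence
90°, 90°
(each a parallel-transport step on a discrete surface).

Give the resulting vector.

Total rotation: 90° + 90° = 180°. Final vector: (-0.9659, 0.2588)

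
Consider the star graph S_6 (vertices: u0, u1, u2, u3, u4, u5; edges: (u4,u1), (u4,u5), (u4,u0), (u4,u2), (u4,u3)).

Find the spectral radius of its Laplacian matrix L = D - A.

The star S_6 is the complete bipartite graph K_{1,5} (one hub of degree 5, 5 leaves of degree 1). The Laplacian spectrum of K_{p,q} is 0, p (multiplicity q−1), q (multiplicity p−1), p+q. With p = 1, q = 5: 0 once, 1 with multiplicity 4, and 6 once. (Check: trace L = sum of degrees = 10 = 4·1 + 6.)
Laplacian eigenvalues: [0.0, 1.0, 1.0, 1.0, 1.0, 6.0]. Largest eigenvalue (spectral radius) = 6.0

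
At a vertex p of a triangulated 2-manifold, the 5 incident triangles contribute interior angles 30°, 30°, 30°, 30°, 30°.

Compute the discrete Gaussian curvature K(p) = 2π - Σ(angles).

Sum of angles = 150°. K = 360° - 150° = 210°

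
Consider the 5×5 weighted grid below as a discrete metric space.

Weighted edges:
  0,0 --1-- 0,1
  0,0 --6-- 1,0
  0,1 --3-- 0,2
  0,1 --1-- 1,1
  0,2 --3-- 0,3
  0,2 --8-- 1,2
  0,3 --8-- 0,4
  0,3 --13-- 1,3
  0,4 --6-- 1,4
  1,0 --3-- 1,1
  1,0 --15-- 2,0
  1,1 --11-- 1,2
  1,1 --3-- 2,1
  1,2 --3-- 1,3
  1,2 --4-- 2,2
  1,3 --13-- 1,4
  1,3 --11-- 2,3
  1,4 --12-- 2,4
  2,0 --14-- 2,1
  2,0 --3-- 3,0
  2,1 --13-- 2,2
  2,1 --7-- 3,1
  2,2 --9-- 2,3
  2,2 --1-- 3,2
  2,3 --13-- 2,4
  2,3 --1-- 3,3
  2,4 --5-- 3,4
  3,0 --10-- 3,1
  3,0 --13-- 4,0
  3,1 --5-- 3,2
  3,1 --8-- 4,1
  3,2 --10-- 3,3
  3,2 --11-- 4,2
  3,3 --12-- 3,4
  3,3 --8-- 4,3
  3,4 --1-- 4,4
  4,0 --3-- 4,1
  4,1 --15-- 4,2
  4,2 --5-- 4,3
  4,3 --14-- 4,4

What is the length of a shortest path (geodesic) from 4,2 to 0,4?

Shortest path: 4,2 → 3,2 → 2,2 → 1,2 → 0,2 → 0,3 → 0,4, total weight = 35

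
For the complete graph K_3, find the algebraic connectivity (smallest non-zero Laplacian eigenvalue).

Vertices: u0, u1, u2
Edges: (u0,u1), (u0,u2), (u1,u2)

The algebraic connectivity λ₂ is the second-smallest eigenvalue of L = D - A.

For the complete graph K_n, L = nI − J (J = all-ones matrix). J has eigenvalues n (once, eigenvector 𝟙) and 0 (multiplicity n−1), so L has eigenvalues 0 (once) and n (multiplicity n−1). Here n = 3: eigenvalue 0 once and 3 with multiplicity 2.
Laplacian eigenvalues: [0.0, 3.0, 3.0]. Algebraic connectivity (smallest non-zero eigenvalue) = 3.0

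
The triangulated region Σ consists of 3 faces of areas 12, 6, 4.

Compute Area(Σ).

12 + 6 + 4 = 22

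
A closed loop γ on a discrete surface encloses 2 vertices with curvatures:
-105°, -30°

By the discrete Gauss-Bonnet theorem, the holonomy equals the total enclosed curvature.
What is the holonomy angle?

Holonomy = total enclosed curvature = (-105°) + (-30°) = -135°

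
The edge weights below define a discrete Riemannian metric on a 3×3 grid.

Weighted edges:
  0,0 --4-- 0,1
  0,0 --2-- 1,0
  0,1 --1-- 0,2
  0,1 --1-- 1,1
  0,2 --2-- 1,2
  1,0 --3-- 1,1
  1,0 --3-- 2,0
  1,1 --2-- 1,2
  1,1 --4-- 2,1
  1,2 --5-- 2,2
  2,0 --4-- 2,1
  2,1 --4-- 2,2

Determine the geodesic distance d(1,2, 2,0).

Shortest path: 1,2 → 1,1 → 1,0 → 2,0, total weight = 8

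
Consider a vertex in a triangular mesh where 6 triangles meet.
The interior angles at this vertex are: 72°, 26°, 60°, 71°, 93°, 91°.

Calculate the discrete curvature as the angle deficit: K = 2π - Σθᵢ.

Sum of angles = 413°. K = 360° - 413° = -53° = -53π/180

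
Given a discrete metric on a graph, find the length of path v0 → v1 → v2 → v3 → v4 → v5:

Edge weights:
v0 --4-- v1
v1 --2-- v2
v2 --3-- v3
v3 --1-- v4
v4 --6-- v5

Arc length = 4 + 2 + 3 + 1 + 6 = 16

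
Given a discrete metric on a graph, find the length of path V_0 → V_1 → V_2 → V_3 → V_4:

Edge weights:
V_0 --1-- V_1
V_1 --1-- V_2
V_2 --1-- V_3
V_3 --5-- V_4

Arc length = 1 + 1 + 1 + 5 = 8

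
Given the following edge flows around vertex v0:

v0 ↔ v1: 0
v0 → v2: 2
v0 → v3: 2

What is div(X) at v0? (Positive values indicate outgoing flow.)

Divergence = sum of outgoing flows = 0 + 2 + 2 = 4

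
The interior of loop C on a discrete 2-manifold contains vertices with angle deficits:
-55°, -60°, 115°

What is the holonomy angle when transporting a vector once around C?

Holonomy = total enclosed curvature = (-55°) + (-60°) + 115° = 0°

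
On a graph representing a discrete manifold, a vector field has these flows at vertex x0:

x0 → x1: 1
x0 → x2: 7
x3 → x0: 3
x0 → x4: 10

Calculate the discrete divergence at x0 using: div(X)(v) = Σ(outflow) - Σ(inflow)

Divergence = sum of outgoing flows = 1 + 7 + (-3) + 10 = 15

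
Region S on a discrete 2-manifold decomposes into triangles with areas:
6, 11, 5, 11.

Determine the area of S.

6 + 11 + 5 + 11 = 33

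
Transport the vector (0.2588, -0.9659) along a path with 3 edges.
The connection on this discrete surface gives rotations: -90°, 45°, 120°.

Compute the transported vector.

Total rotation: (-90°) + 45° + 120° = 75°. Final vector: (1, 0)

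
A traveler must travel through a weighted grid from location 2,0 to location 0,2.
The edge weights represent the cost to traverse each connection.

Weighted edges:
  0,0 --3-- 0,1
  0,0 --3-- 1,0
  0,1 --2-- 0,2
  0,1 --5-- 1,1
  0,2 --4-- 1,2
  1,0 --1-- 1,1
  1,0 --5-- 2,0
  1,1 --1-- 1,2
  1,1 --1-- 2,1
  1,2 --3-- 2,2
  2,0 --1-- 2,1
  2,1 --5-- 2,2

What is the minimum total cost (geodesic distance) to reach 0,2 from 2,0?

Shortest path: 2,0 → 2,1 → 1,1 → 1,2 → 0,2, total weight = 7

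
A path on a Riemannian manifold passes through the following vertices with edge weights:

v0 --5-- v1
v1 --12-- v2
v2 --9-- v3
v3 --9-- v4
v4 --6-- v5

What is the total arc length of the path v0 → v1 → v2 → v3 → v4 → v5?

Arc length = 5 + 12 + 9 + 9 + 6 = 41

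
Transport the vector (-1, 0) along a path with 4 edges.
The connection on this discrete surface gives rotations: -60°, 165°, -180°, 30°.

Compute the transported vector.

Total rotation: (-60°) + 165° + (-180°) + 30° = -45°. Final vector: (-0.7071, 0.7071)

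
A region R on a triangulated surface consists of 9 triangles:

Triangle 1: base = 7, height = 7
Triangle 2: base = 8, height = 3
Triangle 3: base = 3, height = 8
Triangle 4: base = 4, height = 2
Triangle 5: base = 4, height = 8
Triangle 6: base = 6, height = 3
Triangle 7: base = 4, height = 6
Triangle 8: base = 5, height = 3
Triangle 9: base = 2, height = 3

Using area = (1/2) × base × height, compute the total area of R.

(1/2)×7×7 + (1/2)×8×3 + (1/2)×3×8 + (1/2)×4×2 + (1/2)×4×8 + (1/2)×6×3 + (1/2)×4×6 + (1/2)×5×3 + (1/2)×2×3 = 100.0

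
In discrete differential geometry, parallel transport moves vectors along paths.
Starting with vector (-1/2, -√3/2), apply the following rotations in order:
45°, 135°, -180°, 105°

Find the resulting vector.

Total rotation: 45° + 135° + (-180°) + 105° = 105°. Final vector: (0.9659, -0.2588)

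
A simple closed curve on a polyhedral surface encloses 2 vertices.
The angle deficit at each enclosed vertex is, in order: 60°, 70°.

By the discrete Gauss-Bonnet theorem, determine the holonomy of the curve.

Holonomy = total enclosed curvature = 60° + 70° = 130°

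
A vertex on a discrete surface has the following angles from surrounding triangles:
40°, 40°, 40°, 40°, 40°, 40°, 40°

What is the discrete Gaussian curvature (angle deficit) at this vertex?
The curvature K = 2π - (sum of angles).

Sum of angles = 280°. K = 360° - 280° = 80° = 4π/9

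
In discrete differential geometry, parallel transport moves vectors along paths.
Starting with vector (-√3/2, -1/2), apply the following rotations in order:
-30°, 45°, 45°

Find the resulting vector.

Total rotation: (-30°) + 45° + 45° = 60°. Final vector: (0, -1)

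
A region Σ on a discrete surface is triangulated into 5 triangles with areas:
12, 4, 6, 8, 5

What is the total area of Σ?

12 + 4 + 6 + 8 + 5 = 35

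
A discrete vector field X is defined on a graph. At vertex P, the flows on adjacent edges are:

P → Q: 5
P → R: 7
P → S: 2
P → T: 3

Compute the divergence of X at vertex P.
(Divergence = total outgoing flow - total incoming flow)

Divergence = sum of outgoing flows = 5 + 7 + 2 + 3 = 17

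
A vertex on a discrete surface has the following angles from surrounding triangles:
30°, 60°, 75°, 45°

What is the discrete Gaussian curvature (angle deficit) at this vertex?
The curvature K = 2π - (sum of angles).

Sum of angles = 210°. K = 360° - 210° = 150° = 5π/6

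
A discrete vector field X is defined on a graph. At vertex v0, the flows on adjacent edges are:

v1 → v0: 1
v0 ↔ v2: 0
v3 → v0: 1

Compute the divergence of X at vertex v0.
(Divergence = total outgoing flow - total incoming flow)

Divergence = sum of outgoing flows = (-1) + 0 + (-1) = -2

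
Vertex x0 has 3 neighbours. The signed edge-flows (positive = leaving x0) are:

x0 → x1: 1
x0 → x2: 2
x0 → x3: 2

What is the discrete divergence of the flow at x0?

Divergence = sum of outgoing flows = 1 + 2 + 2 = 5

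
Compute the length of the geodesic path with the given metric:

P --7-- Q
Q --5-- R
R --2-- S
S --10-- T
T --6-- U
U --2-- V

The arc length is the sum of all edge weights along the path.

Arc length = 7 + 5 + 2 + 10 + 6 + 2 = 32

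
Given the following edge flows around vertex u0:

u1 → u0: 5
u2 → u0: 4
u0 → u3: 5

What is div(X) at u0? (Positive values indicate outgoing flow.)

Divergence = sum of outgoing flows = (-5) + (-4) + 5 = -4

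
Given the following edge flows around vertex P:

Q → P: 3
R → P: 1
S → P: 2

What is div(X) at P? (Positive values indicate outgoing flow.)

Divergence = sum of outgoing flows = (-3) + (-1) + (-2) = -6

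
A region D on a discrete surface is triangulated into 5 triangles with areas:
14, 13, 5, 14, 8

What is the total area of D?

14 + 13 + 5 + 14 + 8 = 54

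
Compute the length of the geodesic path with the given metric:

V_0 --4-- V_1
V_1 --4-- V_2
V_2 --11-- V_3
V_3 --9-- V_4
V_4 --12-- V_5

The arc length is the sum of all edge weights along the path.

Arc length = 4 + 4 + 11 + 9 + 12 = 40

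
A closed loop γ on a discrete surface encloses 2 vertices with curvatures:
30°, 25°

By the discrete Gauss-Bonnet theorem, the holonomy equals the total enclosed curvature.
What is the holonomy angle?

Holonomy = total enclosed curvature = 30° + 25° = 55°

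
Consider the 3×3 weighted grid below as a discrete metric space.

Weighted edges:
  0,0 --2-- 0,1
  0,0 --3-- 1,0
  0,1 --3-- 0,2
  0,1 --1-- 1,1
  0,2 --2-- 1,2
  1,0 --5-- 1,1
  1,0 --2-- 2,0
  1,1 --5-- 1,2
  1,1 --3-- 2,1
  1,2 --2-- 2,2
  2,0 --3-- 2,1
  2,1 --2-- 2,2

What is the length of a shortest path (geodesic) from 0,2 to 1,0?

Shortest path: 0,2 → 0,1 → 0,0 → 1,0, total weight = 8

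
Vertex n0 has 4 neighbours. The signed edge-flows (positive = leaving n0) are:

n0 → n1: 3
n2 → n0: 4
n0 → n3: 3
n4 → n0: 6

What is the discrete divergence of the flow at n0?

Divergence = sum of outgoing flows = 3 + (-4) + 3 + (-6) = -4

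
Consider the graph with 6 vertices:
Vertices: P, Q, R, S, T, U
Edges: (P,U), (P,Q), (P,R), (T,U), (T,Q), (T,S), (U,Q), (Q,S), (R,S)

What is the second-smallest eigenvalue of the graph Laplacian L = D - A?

Degrees: deg(P) = 3, deg(Q) = 4, deg(R) = 2, deg(S) = 3, deg(T) = 3, deg(U) = 3.
L = D − A with rows/columns ordered (P, Q, R, S, T, U):
  [ 3, -1, -1,  0,  0, -1]
  [-1,  4,  0, -1, -1, -1]
  [-1,  0,  2, -1,  0,  0]
  [ 0, -1, -1,  3, -1,  0]
  [ 0, -1,  0, -1,  3, -1]
  [-1, -1,  0,  0, -1,  3]
Characteristic polynomial: det(λI − L) = λ(λ² − 7λ + 9)(λ² − 7λ + 11)(λ − 4).
Roots: λ = 0; (λ² − 7λ + 9) = 0 ⇒ λ = (7 ± √13)/2 ≈ 1.6972, 5.3028; (λ² − 7λ + 11) = 0 ⇒ λ = (7 ± √5)/2 ≈ 2.382, 4.618; (λ − 4) = 0 ⇒ λ = 4.
(Check: the roots sum (with multiplicity) to 18, matching trace L = Σdeg = 2·9 = 18.)
Laplacian eigenvalues: [0.0, 1.6972, 2.382, 4.0, 4.618, 5.3028]. Algebraic connectivity (smallest non-zero eigenvalue) = 1.6972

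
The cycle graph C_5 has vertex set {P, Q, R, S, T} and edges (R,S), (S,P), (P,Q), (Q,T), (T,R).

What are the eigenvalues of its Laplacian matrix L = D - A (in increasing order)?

The cycle graph C_n has Laplacian eigenvalues λ_k = 2 − 2cos(2πk/n), k = 0, 1, …, n−1. Here n = 5:
k=0: 2 − 2cos(0) = 0.0; k=1: 2 − 2cos(2π/5) = 1.382; k=2: 2 − 2cos(4π/5) = 3.618; k=3: 2 − 2cos(6π/5) = 3.618; k=4: 2 − 2cos(8π/5) = 1.382.
Laplacian eigenvalues (increasing order): [0.0, 1.382, 1.382, 3.618, 3.618]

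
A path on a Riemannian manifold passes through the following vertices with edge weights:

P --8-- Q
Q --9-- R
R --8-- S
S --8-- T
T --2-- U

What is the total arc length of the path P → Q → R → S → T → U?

Arc length = 8 + 9 + 8 + 8 + 2 = 35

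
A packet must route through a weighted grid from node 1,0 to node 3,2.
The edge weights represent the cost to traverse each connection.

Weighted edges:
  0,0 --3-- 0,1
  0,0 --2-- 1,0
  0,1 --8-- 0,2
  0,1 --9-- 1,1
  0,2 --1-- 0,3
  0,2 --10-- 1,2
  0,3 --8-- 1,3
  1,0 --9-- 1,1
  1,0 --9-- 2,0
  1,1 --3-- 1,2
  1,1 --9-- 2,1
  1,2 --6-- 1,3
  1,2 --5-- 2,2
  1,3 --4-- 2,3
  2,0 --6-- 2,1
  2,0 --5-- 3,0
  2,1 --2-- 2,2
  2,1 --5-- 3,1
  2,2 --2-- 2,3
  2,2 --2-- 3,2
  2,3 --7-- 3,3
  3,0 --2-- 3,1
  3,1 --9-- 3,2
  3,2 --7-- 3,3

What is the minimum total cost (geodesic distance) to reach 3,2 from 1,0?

Shortest path: 1,0 → 1,1 → 1,2 → 2,2 → 3,2, total weight = 19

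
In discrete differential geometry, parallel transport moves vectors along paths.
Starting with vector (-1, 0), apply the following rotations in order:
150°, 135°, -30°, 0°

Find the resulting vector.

Total rotation: 150° + 135° + (-30°) + 0° = 255° ≡ -105° (mod 360°). Final vector: (0.2588, 0.9659)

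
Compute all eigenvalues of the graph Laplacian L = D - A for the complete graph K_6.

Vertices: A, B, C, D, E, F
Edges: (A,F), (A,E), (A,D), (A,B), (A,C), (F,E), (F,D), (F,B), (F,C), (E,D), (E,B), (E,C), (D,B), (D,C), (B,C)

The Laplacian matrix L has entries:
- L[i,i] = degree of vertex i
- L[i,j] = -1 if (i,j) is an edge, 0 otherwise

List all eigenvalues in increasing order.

For the complete graph K_n, L = nI − J (J = all-ones matrix). J has eigenvalues n (once, eigenvector 𝟙) and 0 (multiplicity n−1), so L has eigenvalues 0 (once) and n (multiplicity n−1). Here n = 6: eigenvalue 0 once and 6 with multiplicity 5.
Laplacian eigenvalues (increasing order): [0.0, 6.0, 6.0, 6.0, 6.0, 6.0]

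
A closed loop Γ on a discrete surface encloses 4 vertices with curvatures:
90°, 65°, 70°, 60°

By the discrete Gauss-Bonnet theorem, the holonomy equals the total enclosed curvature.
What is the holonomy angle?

Holonomy = total enclosed curvature = 90° + 65° + 70° + 60° = 285°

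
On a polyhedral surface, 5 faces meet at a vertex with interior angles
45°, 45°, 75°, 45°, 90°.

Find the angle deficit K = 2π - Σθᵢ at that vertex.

Sum of angles = 300°. K = 360° - 300° = 60° = π/3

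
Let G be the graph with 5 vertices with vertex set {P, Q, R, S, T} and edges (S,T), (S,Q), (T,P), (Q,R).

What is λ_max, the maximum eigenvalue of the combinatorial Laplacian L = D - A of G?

Degrees: deg(P) = 1, deg(Q) = 2, deg(R) = 1, deg(S) = 2, deg(T) = 2.
L = D − A with rows/columns ordered (P, Q, R, S, T):
  [ 1,  0,  0,  0, -1]
  [ 0,  2, -1, -1,  0]
  [ 0, -1,  1,  0,  0]
  [ 0, -1,  0,  2, -1]
  [-1,  0,  0, -1,  2]
Characteristic polynomial: det(λI − L) = λ(λ² − 3λ + 1)(λ² − 5λ + 5).
Roots: λ = 0; (λ² − 3λ + 1) = 0 ⇒ λ = (3 ± √5)/2 ≈ 0.382, 2.618; (λ² − 5λ + 5) = 0 ⇒ λ = (5 ± √5)/2 ≈ 1.382, 3.618.
(Check: the roots sum (with multiplicity) to 8, matching trace L = Σdeg = 2·4 = 8.)
Laplacian eigenvalues: [0.0, 0.382, 1.382, 2.618, 3.618]. Largest eigenvalue (spectral radius) = 3.618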